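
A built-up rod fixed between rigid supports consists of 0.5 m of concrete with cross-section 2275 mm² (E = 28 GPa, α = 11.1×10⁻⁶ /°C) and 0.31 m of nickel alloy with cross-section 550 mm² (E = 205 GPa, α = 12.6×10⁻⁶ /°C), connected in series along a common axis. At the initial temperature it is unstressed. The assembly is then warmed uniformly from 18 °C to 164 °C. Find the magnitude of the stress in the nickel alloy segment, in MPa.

If the supports were absent, the total length change would be Σ αᵢΔT Lᵢ = 11.1×10⁻⁶×146×500 + 12.6×10⁻⁶×146×310 = 1.381 mm.
The rigid supports impose zero overall length change; the single axial force P common to all segments must satisfy P Σ Lᵢ/(AᵢEᵢ) = δ_free.
Σ Lᵢ/(AᵢEᵢ) = 500/(2275×28×10³) + 310/(550×205×10³) = 1.06×10⁻⁵ mm/N.
Hence P = δ_free / Σ(L/AE) = 1.381/1.06×10⁻⁵ = 130.3 kN (compressive).
σ_{nickel alloy} = P / A = 130300 / 550 = 236.8 MPa.

σ ≈ 237 MPa (compressive)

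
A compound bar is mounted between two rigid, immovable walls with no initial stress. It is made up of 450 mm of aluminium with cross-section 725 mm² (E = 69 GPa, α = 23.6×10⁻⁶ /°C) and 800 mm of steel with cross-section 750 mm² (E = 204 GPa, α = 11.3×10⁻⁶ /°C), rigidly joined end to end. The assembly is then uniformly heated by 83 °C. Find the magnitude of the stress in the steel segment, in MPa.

σ ≈ 153 MPa (compressive)

Free thermal expansion of the whole bar: Σ αᵢΔT Lᵢ = 23.6×10⁻⁶×83×450 + 11.3×10⁻⁶×83×800 = 1.632 mm.
The rigid supports impose zero overall length change; the single axial force P common to all segments must satisfy P Σ Lᵢ/(AᵢEᵢ) = δ_free.
The series flexibility is Σ Lᵢ/(AᵢEᵢ) = 450/(725×69×10³) + 800/(750×204×10³) = 1.422×10⁻⁵ mm/N.
P = 1.632 / 1.422×10⁻⁵ = 114700 N = 114.7 kN, compressive.
σ_{steel} = P / A = 114700 / 750 = 153 MPa.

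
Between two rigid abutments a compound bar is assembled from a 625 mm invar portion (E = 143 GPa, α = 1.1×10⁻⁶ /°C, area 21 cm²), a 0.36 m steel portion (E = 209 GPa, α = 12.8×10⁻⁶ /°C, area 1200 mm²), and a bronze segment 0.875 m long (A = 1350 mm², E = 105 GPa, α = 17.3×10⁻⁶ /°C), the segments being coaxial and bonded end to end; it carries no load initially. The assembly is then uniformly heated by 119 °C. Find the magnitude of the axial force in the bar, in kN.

If the supports were absent, the total length change would be Σ αᵢΔT Lᵢ = 1.1×10⁻⁶×119×625 + 12.8×10⁻⁶×119×360 + 17.3×10⁻⁶×119×875 = 2.432 mm.
The rigid supports impose zero overall length change; the single axial force P common to all segments must satisfy P Σ Lᵢ/(AᵢEᵢ) = δ_free.
Σ Lᵢ/(AᵢEᵢ) = 625/(2100×143×10³) + 360/(1200×209×10³) + 875/(1350×105×10³) = 9.689×10⁻⁶ mm/N.
P = 2.432 / 9.689×10⁻⁶ = 250900 N = 250.9 kN, compressive.

P ≈ 251 kN (compressive)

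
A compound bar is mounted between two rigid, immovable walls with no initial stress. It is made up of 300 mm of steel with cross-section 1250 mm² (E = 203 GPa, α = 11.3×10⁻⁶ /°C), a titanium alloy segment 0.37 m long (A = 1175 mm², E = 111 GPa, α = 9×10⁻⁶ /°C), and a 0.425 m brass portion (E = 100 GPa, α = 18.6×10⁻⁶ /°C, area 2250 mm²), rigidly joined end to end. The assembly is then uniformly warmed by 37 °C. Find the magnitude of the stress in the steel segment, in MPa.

σ ≈ 73.3 MPa (compressive)

If the supports were absent, the total length change would be Σ αᵢΔT Lᵢ = 11.3×10⁻⁶×37×300 + 9×10⁻⁶×37×370 + 18.6×10⁻⁶×37×425 = 0.5411 mm.
The rigid supports impose zero overall length change; the single axial force P common to all segments must satisfy P Σ Lᵢ/(AᵢEᵢ) = δ_free.
The series flexibility is Σ Lᵢ/(AᵢEᵢ) = 300/(1250×203×10³) + 370/(1175×111×10³) + 425/(2250×100×10³) = 5.908×10⁻⁶ mm/N.
Hence P = δ_free / Σ(L/AE) = 0.5411/5.908×10⁻⁶ = 91.59 kN (compressive).
σ_{steel} = P / A = 91590 / 1250 = 73.27 MPa.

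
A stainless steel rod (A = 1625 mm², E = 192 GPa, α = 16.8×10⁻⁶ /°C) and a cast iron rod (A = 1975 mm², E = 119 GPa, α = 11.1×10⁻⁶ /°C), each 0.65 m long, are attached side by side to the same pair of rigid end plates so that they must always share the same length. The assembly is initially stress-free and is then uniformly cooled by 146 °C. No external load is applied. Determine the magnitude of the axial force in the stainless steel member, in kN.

The stainless steel has the larger α, so on cooling it would change length more than the cast iron if both were free. The rigid plates force a common final length, so the stainless steel is put into tension and the cast iron into compression, with equal and opposite forces P (no external load).
Equating the net (thermal + elastic) strains gives |α₁ − α₂|·ΔT = P·[1/(A₁E₁) + 1/(A₂E₂)].
|α₁ − α₂|·ΔT = 5.7×10⁻⁶ × 146 = 0.0008322.
1/(A₁E₁) + 1/(A₂E₂) = 1/(1625×192×10³) + 1/(1975×119×10³) = 7.46×10⁻⁹ N⁻¹.
P = 0.0008322 / 7.46×10⁻⁹ = 111600 N = 111.6 kN.

P ≈ 112 kN (tensile in the stainless steel)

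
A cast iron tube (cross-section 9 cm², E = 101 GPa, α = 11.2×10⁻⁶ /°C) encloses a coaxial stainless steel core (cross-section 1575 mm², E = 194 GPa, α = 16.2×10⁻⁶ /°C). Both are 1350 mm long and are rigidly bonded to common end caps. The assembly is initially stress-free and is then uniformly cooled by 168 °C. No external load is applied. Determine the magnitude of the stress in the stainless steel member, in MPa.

Equilibrium of a rigid end plate with no external load gives equal and opposite internal forces ±P in the two members. Since α_{stainless steel} > α_{cast iron}, cooling drives the stainless steel into tension and the cast iron into compression.
Compatibility of the two members (thermal + elastic change equal): (α₁ − α₂)ΔT = P·[1/(A₁E₁) + 1/(A₂E₂)].
|α₁ − α₂|·ΔT = 5×10⁻⁶ × 168 = 0.00084.
1/(A₁E₁) + 1/(A₂E₂) = 1/(900×101×10³) + 1/(1575×194×10³) = 1.427×10⁻⁸ N⁻¹.
P = 0.00084 / 1.427×10⁻⁸ = 58850 N = 58.85 kN.
σ_{stainless steel} = P/A₂ = 58850/1575 = 37.36 MPa, tensile.

σ ≈ 37.4 MPa (tensile)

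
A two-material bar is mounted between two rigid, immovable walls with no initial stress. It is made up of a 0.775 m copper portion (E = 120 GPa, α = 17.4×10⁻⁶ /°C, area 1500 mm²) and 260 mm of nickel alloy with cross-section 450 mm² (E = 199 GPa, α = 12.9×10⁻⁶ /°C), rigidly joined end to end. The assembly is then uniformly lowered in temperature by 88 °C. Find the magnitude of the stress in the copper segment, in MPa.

If the supports were absent, the total length change would be Σ αᵢΔT Lᵢ = 17.4×10⁻⁶×88×775 + 12.9×10⁻⁶×88×260 = 1.482 mm.
The rigid supports impose zero overall length change; the single axial force P common to all segments must satisfy P Σ Lᵢ/(AᵢEᵢ) = δ_free.
The series flexibility is Σ Lᵢ/(AᵢEᵢ) = 775/(1500×120×10³) + 260/(450×199×10³) = 7.209×10⁻⁶ mm/N.
P = 1.482 / 7.209×10⁻⁶ = 205600 N = 205.6 kN, tensile.
σ_{copper} = P / A = 205600 / 1500 = 137 MPa.

σ ≈ 137 MPa (tensile)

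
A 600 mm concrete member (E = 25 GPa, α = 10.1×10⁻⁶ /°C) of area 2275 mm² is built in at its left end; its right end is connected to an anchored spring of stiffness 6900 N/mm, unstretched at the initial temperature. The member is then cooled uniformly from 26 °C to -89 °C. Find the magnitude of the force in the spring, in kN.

P ≈ 4.48 kN

Free thermal contraction: δ_free = αΔT L = 10.1×10⁻⁶ × 115 × 600 = 0.6969 mm.
With a force P in the spring, the elastic change of the member is PL/(AE) and that of the spring is P/k; compatibility requires their sum to equal δ_free.
P [ L/(AE) + 1/k ] = δ_free → P [ 600/(2275×25×10³) + 1/(6900) ] = 0.6969.
P = 0.6969 / 0.0001555 = 4482 N.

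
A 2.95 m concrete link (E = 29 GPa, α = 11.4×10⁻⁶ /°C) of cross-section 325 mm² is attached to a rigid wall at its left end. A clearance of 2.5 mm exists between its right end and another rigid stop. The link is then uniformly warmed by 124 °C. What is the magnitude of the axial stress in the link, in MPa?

σ ≈ 16.4 MPa (compressive)

Unrestrained expansion: δ_free = αΔT L = 11.4×10⁻⁶ × 124 × 2950 = 4.17 mm.
The gap closes (δ_free > 2.5 mm) and the wall then resists a further 4.17 − 2.5 = 1.67 mm of expansion.
Compatibility: PL/(AE) = 1.67 mm, so σ = P/A = E × (1.67/2950) = 16.42 MPa.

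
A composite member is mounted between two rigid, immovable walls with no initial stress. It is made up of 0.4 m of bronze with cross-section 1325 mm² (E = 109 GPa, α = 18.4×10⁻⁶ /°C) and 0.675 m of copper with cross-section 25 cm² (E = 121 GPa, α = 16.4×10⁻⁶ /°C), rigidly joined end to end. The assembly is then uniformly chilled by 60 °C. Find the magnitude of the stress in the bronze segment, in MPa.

Free thermal contraction of the whole bar: Σ αᵢΔT Lᵢ = 18.4×10⁻⁶×60×400 + 16.4×10⁻⁶×60×675 = 1.106 mm.
Since the ends are fixed, an axial force P builds up, equal in every segment, with P · Σ Lᵢ/(AᵢEᵢ) = δ_free.
The series flexibility is Σ Lᵢ/(AᵢEᵢ) = 400/(1325×109×10³) + 675/(2500×121×10³) = 5.001×10⁻⁶ mm/N.
P = 1.106 / 5.001×10⁻⁶ = 221100 N = 221.1 kN, tensile.
σ_{bronze} = P / A = 221100 / 1325 = 166.9 MPa.

σ ≈ 167 MPa (tensile)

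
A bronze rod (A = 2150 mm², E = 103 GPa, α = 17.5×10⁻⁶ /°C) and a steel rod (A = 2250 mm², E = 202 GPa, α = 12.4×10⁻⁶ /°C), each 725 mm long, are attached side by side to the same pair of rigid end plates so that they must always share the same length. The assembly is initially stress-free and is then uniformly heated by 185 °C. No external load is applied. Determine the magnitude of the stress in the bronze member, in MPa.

The bronze has the larger α, so on heating it would change length more than the steel if both were free. The rigid plates force a common final length, so the bronze is put into compression and the steel into tension, with equal and opposite forces P (no external load).
Compatibility of the two members (thermal + elastic change equal): (α₁ − α₂)ΔT = P·[1/(A₁E₁) + 1/(A₂E₂)].
|α₁ − α₂|·ΔT = 5.1×10⁻⁶ × 185 = 0.0009435.
1/(A₁E₁) + 1/(A₂E₂) = 1/(2150×103×10³) + 1/(2250×202×10³) = 6.716×10⁻⁹ N⁻¹.
P = 0.0009435 / 6.716×10⁻⁹ = 140500 N = 140.5 kN.
σ_{bronze} = P/A₁ = 140500/2150 = 65.34 MPa, compressive.

σ ≈ 65.3 MPa (compressive)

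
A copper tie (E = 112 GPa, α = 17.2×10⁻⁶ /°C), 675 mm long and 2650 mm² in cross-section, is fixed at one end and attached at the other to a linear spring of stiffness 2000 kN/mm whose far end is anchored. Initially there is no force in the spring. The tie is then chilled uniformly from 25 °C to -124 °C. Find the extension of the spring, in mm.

Free thermal contraction: δ_free = αΔT L = 17.2×10⁻⁶ × 149 × 675 = 1.73 mm.
Let P be the tensile force in the spring. The tie extends elastically by PL/(AE) and the spring stretches by P/k; together these equal δ_free.
So P = δ_free / [L/(AE) + 1/k] = 1.73 / [ 675/(2650×112×10³) + 1/(2000×10³) ].
P = 1.73 / 2.774×10⁻⁶ = 623600 N.
Spring extension = P/k = 623600/(2000×10³) = 0.3118 mm.

δ ≈ 0.312 mm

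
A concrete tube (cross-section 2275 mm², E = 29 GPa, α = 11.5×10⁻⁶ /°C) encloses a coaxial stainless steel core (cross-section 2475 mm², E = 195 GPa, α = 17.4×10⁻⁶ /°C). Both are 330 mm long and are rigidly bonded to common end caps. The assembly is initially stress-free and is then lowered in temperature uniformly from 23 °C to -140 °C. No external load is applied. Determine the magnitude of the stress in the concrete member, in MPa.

The stainless steel has the larger α, so on cooling it would change length more than the concrete if both were free. The rigid plates force a common final length, so the stainless steel is put into tension and the concrete into compression, with equal and opposite forces P (no external load).
Setting the final lengths equal and cancelling L: (α₁ − α₂)ΔT = P/(A₁E₁) + P/(A₂E₂).
|α₁ − α₂|·ΔT = 5.9×10⁻⁶ × 163 = 0.0009617.
1/(A₁E₁) + 1/(A₂E₂) = 1/(2275×29×10³) + 1/(2475×195×10³) = 1.723×10⁻⁸ N⁻¹.
So P = 0.0009617 / 1.723×10⁻⁸ = 55.82 kN.
σ_{concrete} = P/A₁ = 55820/2275 = 24.54 MPa, compressive.

σ ≈ 24.5 MPa (compressive)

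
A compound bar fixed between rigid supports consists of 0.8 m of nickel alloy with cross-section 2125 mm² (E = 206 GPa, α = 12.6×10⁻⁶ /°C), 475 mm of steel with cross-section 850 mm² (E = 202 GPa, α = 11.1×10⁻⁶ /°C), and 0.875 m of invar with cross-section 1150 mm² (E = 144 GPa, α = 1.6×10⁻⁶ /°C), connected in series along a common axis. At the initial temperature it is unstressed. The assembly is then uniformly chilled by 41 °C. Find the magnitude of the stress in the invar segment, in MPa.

σ ≈ 60.5 MPa (tensile)

With the walls removed the bar would change length by δ_free = Σ αᵢΔT Lᵢ = 12.6×10⁻⁶×41×800 + 11.1×10⁻⁶×41×475 + 1.6×10⁻⁶×41×875 = 0.6869 mm.
The rigid supports impose zero overall length change; the single axial force P common to all segments must satisfy P Σ Lᵢ/(AᵢEᵢ) = δ_free.
Σ Lᵢ/(AᵢEᵢ) = 800/(2125×206×10³) + 475/(850×202×10³) + 875/(1150×144×10³) = 9.878×10⁻⁶ mm/N.
So P = 0.6869 / 9.878×10⁻⁶ = 69.53 kN, tensile.
σ_{invar} = P / A = 69530 / 1150 = 60.47 MPa.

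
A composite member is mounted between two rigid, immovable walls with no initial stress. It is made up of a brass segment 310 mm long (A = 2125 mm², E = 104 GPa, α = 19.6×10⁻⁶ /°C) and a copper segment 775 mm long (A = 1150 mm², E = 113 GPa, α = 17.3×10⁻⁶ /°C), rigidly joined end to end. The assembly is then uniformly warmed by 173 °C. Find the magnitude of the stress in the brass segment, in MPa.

With the walls removed the bar would change length by δ_free = Σ αᵢΔT Lᵢ = 19.6×10⁻⁶×173×310 + 17.3×10⁻⁶×173×775 = 3.371 mm.
The walls prevent any net length change, so an axial force P (same in every segment) develops. Compatibility: P · Σ Lᵢ/(AᵢEᵢ) = δ_free.
The series flexibility is Σ Lᵢ/(AᵢEᵢ) = 310/(2125×104×10³) + 775/(1150×113×10³) = 7.367×10⁻⁶ mm/N.
So P = 3.371 / 7.367×10⁻⁶ = 457.6 kN, compressive.
σ_{brass} = P / A = 457600 / 2125 = 215.3 MPa.

σ ≈ 215 MPa (compressive)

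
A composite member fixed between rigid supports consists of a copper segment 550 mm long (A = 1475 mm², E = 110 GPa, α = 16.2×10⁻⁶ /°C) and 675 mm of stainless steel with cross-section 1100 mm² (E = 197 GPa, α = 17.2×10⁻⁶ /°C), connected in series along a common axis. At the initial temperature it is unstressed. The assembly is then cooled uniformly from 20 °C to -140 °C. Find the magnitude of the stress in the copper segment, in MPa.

σ ≈ 342 MPa (tensile)

If the supports were absent, the total length change would be Σ αᵢΔT Lᵢ = 16.2×10⁻⁶×160×550 + 17.2×10⁻⁶×160×675 = 3.283 mm.
The walls prevent any net length change, so an axial force P (same in every segment) develops. Compatibility: P · Σ Lᵢ/(AᵢEᵢ) = δ_free.
Σ Lᵢ/(AᵢEᵢ) = 550/(1475×110×10³) + 675/(1100×197×10³) = 6.505×10⁻⁶ mm/N.
P = 3.283 / 6.505×10⁻⁶ = 504700 N = 504.7 kN, tensile.
σ_{copper} = P / A = 504700 / 1475 = 342.2 MPa.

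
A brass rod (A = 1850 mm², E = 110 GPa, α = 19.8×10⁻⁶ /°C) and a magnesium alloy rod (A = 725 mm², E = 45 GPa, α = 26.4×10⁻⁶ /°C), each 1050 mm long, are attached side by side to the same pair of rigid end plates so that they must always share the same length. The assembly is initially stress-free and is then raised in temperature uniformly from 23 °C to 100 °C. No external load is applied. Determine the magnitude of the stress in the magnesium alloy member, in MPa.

The magnesium alloy has the larger α, so on heating it would change length more than the brass if both were free. The rigid plates force a common final length, so the magnesium alloy is put into compression and the brass into tension, with equal and opposite forces P (no external load).
Compatibility of the two members (thermal + elastic change equal): (α₁ − α₂)ΔT = P·[1/(A₁E₁) + 1/(A₂E₂)].
|α₁ − α₂|·ΔT = 6.6×10⁻⁶ × 77 = 0.0005082.
1/(A₁E₁) + 1/(A₂E₂) = 1/(1850×110×10³) + 1/(725×45×10³) = 3.557×10⁻⁸ N⁻¹.
So P = 0.0005082 / 3.557×10⁻⁸ = 14.29 kN.
σ_{magnesium alloy} = P/A₂ = 14290/725 = 19.71 MPa, compressive.

σ ≈ 19.7 MPa (compressive)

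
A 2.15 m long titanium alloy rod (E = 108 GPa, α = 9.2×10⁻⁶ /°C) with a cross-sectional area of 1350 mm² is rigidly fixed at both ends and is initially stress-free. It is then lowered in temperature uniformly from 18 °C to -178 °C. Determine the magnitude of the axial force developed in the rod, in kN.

P ≈ 263 kN (tensile)

Full restraint means ε = 0, so the stress is σ = EαΔT = 108×10³ × 9.2×10⁻⁶ × 196 = 194.7 MPa.
Axial force P = σA = 194.7 × 1350 = 262900 N = 262.9 kN, tensile.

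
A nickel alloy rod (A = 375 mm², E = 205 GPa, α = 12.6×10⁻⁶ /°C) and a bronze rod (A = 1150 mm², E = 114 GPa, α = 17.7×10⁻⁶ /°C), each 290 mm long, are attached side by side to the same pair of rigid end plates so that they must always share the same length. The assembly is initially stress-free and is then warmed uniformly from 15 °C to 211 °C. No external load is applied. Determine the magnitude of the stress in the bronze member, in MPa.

The bronze has the larger α, so on heating it would change length more than the nickel alloy if both were free. The rigid plates force a common final length, so the bronze is put into compression and the nickel alloy into tension, with equal and opposite forces P (no external load).
Equating the net (thermal + elastic) strains gives |α₁ − α₂|·ΔT = P·[1/(A₁E₁) + 1/(A₂E₂)].
|α₁ − α₂|·ΔT = 5.1×10⁻⁶ × 196 = 0.0009996.
1/(A₁E₁) + 1/(A₂E₂) = 1/(375×205×10³) + 1/(1150×114×10³) = 2.064×10⁻⁸ N⁻¹.
P = 0.0009996 / 2.064×10⁻⁸ = 48440 N = 48.44 kN.
σ_{bronze} = P/A₂ = 48440/1150 = 42.12 MPa, compressive.

σ ≈ 42.1 MPa (compressive)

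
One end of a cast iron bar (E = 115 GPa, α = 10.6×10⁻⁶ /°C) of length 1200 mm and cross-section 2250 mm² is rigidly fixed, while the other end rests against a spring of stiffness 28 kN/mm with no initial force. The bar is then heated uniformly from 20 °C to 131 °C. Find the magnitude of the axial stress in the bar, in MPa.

σ ≈ 15.6 MPa (compressive)

The unrestrained thermal change is αΔT L = 10.6×10⁻⁶ × 111 × 1200 = 1.412 mm.
With a force P in the spring, the elastic change of the bar is PL/(AE) and that of the spring is P/k; compatibility requires their sum to equal δ_free.
P [ L/(AE) + 1/k ] = δ_free → P [ 1200/(2250×115×10³) + 1/(28×10³) ] = 1.412.
P = 1.412 / 4.035×10⁻⁵ = 34990 N.
σ = P/A = 34990/2250 = 15.55 MPa.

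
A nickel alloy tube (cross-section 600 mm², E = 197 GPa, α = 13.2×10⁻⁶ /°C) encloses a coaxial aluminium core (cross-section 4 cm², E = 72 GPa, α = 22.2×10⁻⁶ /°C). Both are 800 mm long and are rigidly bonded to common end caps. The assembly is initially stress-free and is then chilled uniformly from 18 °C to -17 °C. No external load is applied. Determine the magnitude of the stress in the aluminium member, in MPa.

Both members must finish at the same length. With the larger α, the aluminium tends to over-contract; the plates restrain it, putting the aluminium in tension and the nickel alloy in compression. With no external load the two internal forces are equal and opposite, magnitude P.
Equating the net (thermal + elastic) strains gives |α₁ − α₂|·ΔT = P·[1/(A₁E₁) + 1/(A₂E₂)].
|α₁ − α₂|·ΔT = 9×10⁻⁶ × 35 = 0.000315.
1/(A₁E₁) + 1/(A₂E₂) = 1/(600×197×10³) + 1/(400×72×10³) = 4.318×10⁻⁸ N⁻¹.
P = 0.000315 / 4.318×10⁻⁸ = 7295 N = 7.295 kN.
σ_{aluminium} = P/A₂ = 7295/400 = 18.24 MPa, tensile.

σ ≈ 18.2 MPa (tensile)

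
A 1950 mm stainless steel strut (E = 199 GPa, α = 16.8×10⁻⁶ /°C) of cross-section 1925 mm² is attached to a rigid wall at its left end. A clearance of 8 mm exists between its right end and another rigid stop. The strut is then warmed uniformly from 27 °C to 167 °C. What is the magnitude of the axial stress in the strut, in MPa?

If the wall were absent the strut would grow by αΔT L = 16.8×10⁻⁶ × 140 × 1950 = 4.586 mm.
Since δ_free = 4.59 mm is less than the 8 mm gap, the strut never touches the wall. No axial force develops.

σ ≈ 0 MPa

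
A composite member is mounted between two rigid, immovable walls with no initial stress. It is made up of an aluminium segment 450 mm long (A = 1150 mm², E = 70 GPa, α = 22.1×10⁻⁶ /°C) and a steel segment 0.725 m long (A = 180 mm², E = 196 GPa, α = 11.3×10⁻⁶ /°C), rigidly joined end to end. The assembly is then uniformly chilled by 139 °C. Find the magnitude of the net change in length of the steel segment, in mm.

|ΔL| ≈ 0.843 mm

Free thermal contraction of the whole bar: Σ αᵢΔT Lᵢ = 22.1×10⁻⁶×139×450 + 11.3×10⁻⁶×139×725 = 2.521 mm.
Since the ends are fixed, an axial force P builds up, equal in every segment, with P · Σ Lᵢ/(AᵢEᵢ) = δ_free.
The series flexibility is Σ Lᵢ/(AᵢEᵢ) = 450/(1150×70×10³) + 725/(180×196×10³) = 2.614×10⁻⁵ mm/N.
P = 2.521 / 2.614×10⁻⁵ = 96450 N = 96.45 kN, tensile.
For the steel segment, free thermal change = 11.3×10⁻⁶×139×725 = 1.139 mm and elastic change from P = 96450×725/(180×196×10³) = 1.982 mm; these oppose, so the net change is 0.843 mm (segment lengthens).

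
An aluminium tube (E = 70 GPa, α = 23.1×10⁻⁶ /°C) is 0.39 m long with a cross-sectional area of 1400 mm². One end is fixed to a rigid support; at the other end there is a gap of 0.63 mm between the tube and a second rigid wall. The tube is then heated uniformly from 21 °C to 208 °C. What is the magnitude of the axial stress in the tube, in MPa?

If the wall were absent the tube would grow by αΔT L = 23.1×10⁻⁶ × 187 × 390 = 1.685 mm.
This exceeds the 0.63 mm gap, so the wall pushes back. The portion of expansion that must be recovered elastically is δ_free − gap = 1.685 − 0.63 = 1.055 mm.
Compatibility: PL/(AE) = 1.055 mm, so σ = P/A = E × (1.055/390) = 189.3 MPa.

σ ≈ 189 MPa (compressive)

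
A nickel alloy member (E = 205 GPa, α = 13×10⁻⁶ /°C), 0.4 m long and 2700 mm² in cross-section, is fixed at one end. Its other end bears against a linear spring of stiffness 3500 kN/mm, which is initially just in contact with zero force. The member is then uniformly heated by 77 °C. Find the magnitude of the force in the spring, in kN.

If the spring were absent the member would lengthen by αΔT L = 13×10⁻⁶ × 77 × 400 = 0.4004 mm.
With a force P in the spring, the elastic change of the member is PL/(AE) and that of the spring is P/k; compatibility requires their sum to equal δ_free.
P [ L/(AE) + 1/k ] = δ_free → P [ 400/(2700×205×10³) + 1/(3500×10³) ] = 0.4004.
P = 0.4004 / 1.008×10⁻⁶ = 397100 N.

P ≈ 397 kN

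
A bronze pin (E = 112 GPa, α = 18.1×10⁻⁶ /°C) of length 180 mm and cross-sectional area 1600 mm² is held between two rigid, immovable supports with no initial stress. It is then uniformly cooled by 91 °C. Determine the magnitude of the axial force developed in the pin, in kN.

The ends cannot move, so σ = EαΔT = 112×10³ × 18.1×10⁻⁶ × 91 = 184.5 MPa.
Then P = σA = 184.5 × 1600 mm² = 295.2 kN, tensile.

P ≈ 295 kN (tensile)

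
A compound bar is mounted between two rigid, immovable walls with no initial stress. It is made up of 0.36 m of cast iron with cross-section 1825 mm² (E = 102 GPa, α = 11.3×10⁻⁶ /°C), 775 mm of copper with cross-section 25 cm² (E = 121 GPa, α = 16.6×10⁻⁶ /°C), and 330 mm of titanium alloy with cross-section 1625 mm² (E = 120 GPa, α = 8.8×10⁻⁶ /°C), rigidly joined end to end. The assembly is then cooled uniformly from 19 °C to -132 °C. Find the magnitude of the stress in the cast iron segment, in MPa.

If the supports were absent, the total length change would be Σ αᵢΔT Lᵢ = 11.3×10⁻⁶×151×360 + 16.6×10⁻⁶×151×775 + 8.8×10⁻⁶×151×330 = 2.995 mm.
The walls prevent any net length change, so an axial force P (same in every segment) develops. Compatibility: P · Σ Lᵢ/(AᵢEᵢ) = δ_free.
Σ Lᵢ/(AᵢEᵢ) = 360/(1825×102×10³) + 775/(2500×121×10³) + 330/(1625×120×10³) = 6.188×10⁻⁶ mm/N.
So P = 2.995 / 6.188×10⁻⁶ = 484 kN, tensile.
σ_{cast iron} = P / A = 484000 / 1825 = 265.2 MPa.

σ ≈ 265 MPa (tensile)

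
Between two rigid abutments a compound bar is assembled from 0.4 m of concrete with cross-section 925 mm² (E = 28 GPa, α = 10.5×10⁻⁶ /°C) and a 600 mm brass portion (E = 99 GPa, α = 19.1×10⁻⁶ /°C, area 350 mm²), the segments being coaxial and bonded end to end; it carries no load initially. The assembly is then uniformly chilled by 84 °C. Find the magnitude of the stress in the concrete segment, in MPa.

σ ≈ 43.4 MPa (tensile)

Free thermal contraction of the whole bar: Σ αᵢΔT Lᵢ = 10.5×10⁻⁶×84×400 + 19.1×10⁻⁶×84×600 = 1.315 mm.
The walls prevent any net length change, so an axial force P (same in every segment) develops. Compatibility: P · Σ Lᵢ/(AᵢEᵢ) = δ_free.
Σ Lᵢ/(AᵢEᵢ) = 400/(925×28×10³) + 600/(350×99×10³) = 3.276×10⁻⁵ mm/N.
P = 1.315 / 3.276×10⁻⁵ = 40150 N = 40.15 kN, tensile.
σ_{concrete} = P / A = 40150 / 925 = 43.41 MPa.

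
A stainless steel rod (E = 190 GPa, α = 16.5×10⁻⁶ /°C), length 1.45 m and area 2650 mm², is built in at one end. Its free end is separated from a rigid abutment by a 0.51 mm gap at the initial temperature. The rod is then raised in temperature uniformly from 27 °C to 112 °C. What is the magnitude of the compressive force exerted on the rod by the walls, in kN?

P ≈ 529 kN

Free thermal elongation = αΔT L = 16.5×10⁻⁶ × 85 × 1450 = 2.034 mm.
The gap closes (δ_free > 0.51 mm) and the wall then resists a further 2.034 − 0.51 = 1.524 mm of expansion.
Compatibility: PL/(AE) = 1.524 mm, so σ = P/A = E × (1.524/1450) = 199.6 MPa.
Force on the wall = σA = 199.6 × 2650 mm² = 529.1 kN.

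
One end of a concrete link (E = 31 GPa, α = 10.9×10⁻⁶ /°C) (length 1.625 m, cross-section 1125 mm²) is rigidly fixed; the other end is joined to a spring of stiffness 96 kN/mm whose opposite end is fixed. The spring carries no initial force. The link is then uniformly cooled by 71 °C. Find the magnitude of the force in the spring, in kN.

P ≈ 22.1 kN

Free thermal contraction: δ_free = αΔT L = 10.9×10⁻⁶ × 71 × 1625 = 1.258 mm.
Let P be the tensile force in the spring. The link extends elastically by PL/(AE) and the spring stretches by P/k; together these equal δ_free.
So P = δ_free / [L/(AE) + 1/k] = 1.258 / [ 1625/(1125×31×10³) + 1/(96×10³) ].
P = 1.258 / 5.701×10⁻⁵ = 22060 N.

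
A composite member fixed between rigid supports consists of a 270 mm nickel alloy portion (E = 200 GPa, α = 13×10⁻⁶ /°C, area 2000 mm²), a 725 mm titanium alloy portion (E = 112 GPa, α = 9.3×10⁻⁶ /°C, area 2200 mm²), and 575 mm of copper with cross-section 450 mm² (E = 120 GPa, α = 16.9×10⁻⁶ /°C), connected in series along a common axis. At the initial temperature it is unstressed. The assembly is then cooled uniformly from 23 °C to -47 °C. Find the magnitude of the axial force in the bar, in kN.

P ≈ 98 kN (tensile)

If the supports were absent, the total length change would be Σ αᵢΔT Lᵢ = 13×10⁻⁶×70×270 + 9.3×10⁻⁶×70×725 + 16.9×10⁻⁶×70×575 = 1.398 mm.
The rigid supports impose zero overall length change; the single axial force P common to all segments must satisfy P Σ Lᵢ/(AᵢEᵢ) = δ_free.
Σ Lᵢ/(AᵢEᵢ) = 270/(2000×200×10³) + 725/(2200×112×10³) + 575/(450×120×10³) = 1.427×10⁻⁵ mm/N.
P = 1.398 / 1.427×10⁻⁵ = 97990 N = 97.99 kN, tensile.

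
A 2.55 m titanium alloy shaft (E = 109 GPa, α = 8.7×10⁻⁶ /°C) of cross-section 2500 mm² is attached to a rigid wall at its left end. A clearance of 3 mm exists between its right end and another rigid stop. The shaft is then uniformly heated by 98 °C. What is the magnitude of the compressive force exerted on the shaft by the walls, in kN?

Unrestrained expansion: δ_free = αΔT L = 8.7×10⁻⁶ × 98 × 2550 = 2.174 mm.
Since δ_free = 2.17 mm is less than the 3 mm gap, the shaft never touches the wall. No axial force develops.

P ≈ 0 kN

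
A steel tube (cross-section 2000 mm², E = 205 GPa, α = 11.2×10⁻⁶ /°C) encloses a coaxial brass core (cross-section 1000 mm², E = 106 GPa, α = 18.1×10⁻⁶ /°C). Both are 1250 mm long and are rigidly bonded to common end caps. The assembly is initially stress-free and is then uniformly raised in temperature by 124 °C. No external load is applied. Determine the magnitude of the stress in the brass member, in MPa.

Equilibrium of a rigid end plate with no external load gives equal and opposite internal forces ±P in the two members. Since α_{brass} > α_{steel}, heating drives the brass into compression and the steel into tension.
Equating the net (thermal + elastic) strains gives |α₁ − α₂|·ΔT = P·[1/(A₁E₁) + 1/(A₂E₂)].
|α₁ − α₂|·ΔT = 6.9×10⁻⁶ × 124 = 0.0008556.
1/(A₁E₁) + 1/(A₂E₂) = 1/(2000×205×10³) + 1/(1000×106×10³) = 1.187×10⁻⁸ N⁻¹.
P = 0.0008556 / 1.187×10⁻⁸ = 72060 N = 72.06 kN.
σ_{brass} = P/A₂ = 72060/1000 = 72.06 MPa, compressive.

σ ≈ 72.1 MPa (compressive)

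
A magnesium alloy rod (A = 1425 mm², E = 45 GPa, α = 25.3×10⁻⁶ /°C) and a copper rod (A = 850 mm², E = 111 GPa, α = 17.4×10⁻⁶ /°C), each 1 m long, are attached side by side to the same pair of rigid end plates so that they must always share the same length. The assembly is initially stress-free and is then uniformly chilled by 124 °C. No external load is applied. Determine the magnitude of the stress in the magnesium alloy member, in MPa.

σ ≈ 26.2 MPa (tensile)

Equilibrium of a rigid end plate with no external load gives equal and opposite internal forces ±P in the two members. Since α_{magnesium alloy} > α_{copper}, cooling drives the magnesium alloy into tension and the copper into compression.
Equating the net (thermal + elastic) strains gives |α₁ − α₂|·ΔT = P·[1/(A₁E₁) + 1/(A₂E₂)].
|α₁ − α₂|·ΔT = 7.9×10⁻⁶ × 124 = 0.0009796.
1/(A₁E₁) + 1/(A₂E₂) = 1/(1425×45×10³) + 1/(850×111×10³) = 2.619×10⁻⁸ N⁻¹.
So P = 0.0009796 / 2.619×10⁻⁸ = 37.4 kN.
σ_{magnesium alloy} = P/A₁ = 37400/1425 = 26.24 MPa, tensile.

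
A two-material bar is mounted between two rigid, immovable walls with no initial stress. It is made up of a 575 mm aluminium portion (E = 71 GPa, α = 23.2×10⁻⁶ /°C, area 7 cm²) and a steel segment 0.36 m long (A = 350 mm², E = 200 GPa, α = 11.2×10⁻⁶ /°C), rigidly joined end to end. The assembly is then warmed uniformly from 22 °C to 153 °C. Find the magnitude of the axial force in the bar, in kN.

P ≈ 136 kN (compressive)

If the supports were absent, the total length change would be Σ αᵢΔT Lᵢ = 23.2×10⁻⁶×131×575 + 11.2×10⁻⁶×131×360 = 2.276 mm.
The walls prevent any net length change, so an axial force P (same in every segment) develops. Compatibility: P · Σ Lᵢ/(AᵢEᵢ) = δ_free.
Σ Lᵢ/(AᵢEᵢ) = 575/(700×71×10³) + 360/(350×200×10³) = 1.671×10⁻⁵ mm/N.
So P = 2.276 / 1.671×10⁻⁵ = 136.2 kN, compressive.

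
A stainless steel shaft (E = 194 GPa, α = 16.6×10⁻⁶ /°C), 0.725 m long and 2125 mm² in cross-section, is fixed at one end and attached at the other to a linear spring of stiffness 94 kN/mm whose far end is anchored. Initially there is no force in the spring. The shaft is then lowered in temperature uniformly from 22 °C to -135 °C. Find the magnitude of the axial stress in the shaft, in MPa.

If the spring were absent the shaft would shorten by αΔT L = 16.6×10⁻⁶ × 157 × 725 = 1.889 mm.
Let P be the tensile force in the spring. The shaft extends elastically by PL/(AE) and the spring stretches by P/k; together these equal δ_free.
So P = δ_free / [L/(AE) + 1/k] = 1.889 / [ 725/(2125×194×10³) + 1/(94×10³) ].
P = 1.889 / 1.24×10⁻⁵ = 152400 N.
σ = P/A = 152400/2125 = 71.73 MPa.

σ ≈ 71.7 MPa (tensile)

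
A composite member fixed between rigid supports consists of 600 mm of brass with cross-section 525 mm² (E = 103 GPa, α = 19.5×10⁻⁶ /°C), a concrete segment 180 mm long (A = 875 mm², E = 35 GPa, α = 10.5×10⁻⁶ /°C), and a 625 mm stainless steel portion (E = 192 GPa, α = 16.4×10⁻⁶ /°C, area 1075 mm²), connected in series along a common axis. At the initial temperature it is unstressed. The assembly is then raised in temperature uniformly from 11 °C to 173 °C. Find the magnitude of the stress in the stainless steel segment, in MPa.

If the supports were absent, the total length change would be Σ αᵢΔT Lᵢ = 19.5×10⁻⁶×162×600 + 10.5×10⁻⁶×162×180 + 16.4×10⁻⁶×162×625 = 3.862 mm.
The rigid supports impose zero overall length change; the single axial force P common to all segments must satisfy P Σ Lᵢ/(AᵢEᵢ) = δ_free.
The series flexibility is Σ Lᵢ/(AᵢEᵢ) = 600/(525×103×10³) + 180/(875×35×10³) + 625/(1075×192×10³) = 2×10⁻⁵ mm/N.
Hence P = δ_free / Σ(L/AE) = 3.862/2×10⁻⁵ = 193.1 kN (compressive).
σ_{stainless steel} = P / A = 193100 / 1075 = 179.6 MPa.

σ ≈ 180 MPa (compressive)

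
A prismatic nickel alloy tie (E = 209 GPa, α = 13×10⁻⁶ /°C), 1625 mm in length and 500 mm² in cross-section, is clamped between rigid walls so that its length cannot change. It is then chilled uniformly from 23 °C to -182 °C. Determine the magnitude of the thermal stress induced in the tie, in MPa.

Because both ends are immovable the net strain is zero, and the suppressed thermal strain is αΔT = 13×10⁻⁶ × 205 = 2665×10⁻⁶.
The stress required to suppress this strain is σ = Eε = 209×10³ × 2665×10⁻⁶ = 557 MPa, tensile since the tie is trying to contract.

σ ≈ 557 MPa (tensile)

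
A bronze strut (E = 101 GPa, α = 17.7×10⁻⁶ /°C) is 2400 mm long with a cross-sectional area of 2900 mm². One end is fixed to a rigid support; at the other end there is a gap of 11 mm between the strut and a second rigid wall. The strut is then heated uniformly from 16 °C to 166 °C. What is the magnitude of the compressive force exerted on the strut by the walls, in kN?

P ≈ 0 kN

Free thermal elongation = αΔT L = 17.7×10⁻⁶ × 150 × 2400 = 6.372 mm.
Since δ_free = 6.37 mm is less than the 11 mm gap, the strut never touches the wall. No axial force develops.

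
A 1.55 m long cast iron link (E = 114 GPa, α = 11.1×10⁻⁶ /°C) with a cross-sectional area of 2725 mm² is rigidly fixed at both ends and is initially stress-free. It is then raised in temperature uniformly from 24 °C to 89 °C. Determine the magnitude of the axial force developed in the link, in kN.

P ≈ 224 kN (compressive)

Full restraint means ε = 0, so the stress is σ = EαΔT = 114×10³ × 11.1×10⁻⁶ × 65 = 82.25 MPa.
Axial force P = σA = 82.25 × 2725 = 224100 N = 224.1 kN, compressive.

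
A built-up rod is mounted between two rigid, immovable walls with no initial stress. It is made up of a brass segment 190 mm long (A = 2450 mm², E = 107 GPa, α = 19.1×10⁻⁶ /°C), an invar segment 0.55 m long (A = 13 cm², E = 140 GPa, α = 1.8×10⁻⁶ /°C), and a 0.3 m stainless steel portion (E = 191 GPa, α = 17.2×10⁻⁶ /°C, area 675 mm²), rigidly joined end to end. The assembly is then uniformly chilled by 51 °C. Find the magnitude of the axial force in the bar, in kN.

If the supports were absent, the total length change would be Σ αᵢΔT Lᵢ = 19.1×10⁻⁶×51×190 + 1.8×10⁻⁶×51×550 + 17.2×10⁻⁶×51×300 = 0.4987 mm.
The rigid supports impose zero overall length change; the single axial force P common to all segments must satisfy P Σ Lᵢ/(AᵢEᵢ) = δ_free.
Σ Lᵢ/(AᵢEᵢ) = 190/(2450×107×10³) + 550/(1300×140×10³) + 300/(675×191×10³) = 6.074×10⁻⁶ mm/N.
So P = 0.4987 / 6.074×10⁻⁶ = 82.11 kN, tensile.

P ≈ 82.1 kN (tensile)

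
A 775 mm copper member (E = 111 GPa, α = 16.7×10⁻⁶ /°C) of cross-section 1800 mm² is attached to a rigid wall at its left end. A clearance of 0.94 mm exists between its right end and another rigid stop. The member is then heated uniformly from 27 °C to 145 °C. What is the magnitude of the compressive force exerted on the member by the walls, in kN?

Unrestrained expansion: δ_free = αΔT L = 16.7×10⁻⁶ × 118 × 775 = 1.527 mm.
This exceeds the 0.94 mm gap, so the wall pushes back. The portion of expansion that must be recovered elastically is δ_free − gap = 1.527 − 0.94 = 0.5872 mm.
Compatibility: PL/(AE) = 0.5872 mm, so σ = P/A = E × (0.5872/775) = 84.1 MPa.
P = σA = 84.1 × 1800 = 151.4 kN.

P ≈ 151 kN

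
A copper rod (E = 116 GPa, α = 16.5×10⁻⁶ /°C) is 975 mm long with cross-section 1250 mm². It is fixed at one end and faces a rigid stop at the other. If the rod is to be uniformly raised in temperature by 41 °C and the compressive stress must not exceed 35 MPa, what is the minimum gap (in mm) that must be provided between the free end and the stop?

Free expansion if unrestrained: δ_free = αΔT L = 16.5×10⁻⁶ × 41 × 975 = 0.6596 mm.
A stress of 35 MPa corresponds to the wall pushing the rod back by σL/E = 35×975/(116×10³) = 0.2942 mm.
The gap must absorb the remainder: g_min = 0.6596 − 0.2942 = 0.3654 mm.

g ≈ 0.365 mm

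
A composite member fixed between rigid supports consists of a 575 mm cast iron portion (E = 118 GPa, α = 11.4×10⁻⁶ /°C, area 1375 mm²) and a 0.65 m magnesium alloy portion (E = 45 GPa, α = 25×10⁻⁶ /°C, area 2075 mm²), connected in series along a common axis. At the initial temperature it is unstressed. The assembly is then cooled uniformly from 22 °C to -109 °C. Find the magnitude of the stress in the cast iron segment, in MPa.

σ ≈ 207 MPa (tensile)

If the supports were absent, the total length change would be Σ αᵢΔT Lᵢ = 11.4×10⁻⁶×131×575 + 25×10⁻⁶×131×650 = 2.987 mm.
The walls prevent any net length change, so an axial force P (same in every segment) develops. Compatibility: P · Σ Lᵢ/(AᵢEᵢ) = δ_free.
Σ Lᵢ/(AᵢEᵢ) = 575/(1375×118×10³) + 650/(2075×45×10³) = 1.051×10⁻⁵ mm/N.
P = 2.987 / 1.051×10⁻⁵ = 284400 N = 284.4 kN, tensile.
σ_{cast iron} = P / A = 284400 / 1375 = 206.8 MPa.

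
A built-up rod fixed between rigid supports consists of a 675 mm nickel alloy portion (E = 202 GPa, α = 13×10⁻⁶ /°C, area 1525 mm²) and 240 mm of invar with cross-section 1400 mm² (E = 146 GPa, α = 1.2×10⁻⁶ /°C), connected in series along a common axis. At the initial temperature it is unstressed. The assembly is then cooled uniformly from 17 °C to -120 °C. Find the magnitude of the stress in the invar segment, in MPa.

σ ≈ 264 MPa (tensile)

If the supports were absent, the total length change would be Σ αᵢΔT Lᵢ = 13×10⁻⁶×137×675 + 1.2×10⁻⁶×137×240 = 1.242 mm.
Since the ends are fixed, an axial force P builds up, equal in every segment, with P · Σ Lᵢ/(AᵢEᵢ) = δ_free.
Σ Lᵢ/(AᵢEᵢ) = 675/(1525×202×10³) + 240/(1400×146×10³) = 3.365×10⁻⁶ mm/N.
So P = 1.242 / 3.365×10⁻⁶ = 368.9 kN, tensile.
σ_{invar} = P / A = 368900 / 1400 = 263.5 MPa.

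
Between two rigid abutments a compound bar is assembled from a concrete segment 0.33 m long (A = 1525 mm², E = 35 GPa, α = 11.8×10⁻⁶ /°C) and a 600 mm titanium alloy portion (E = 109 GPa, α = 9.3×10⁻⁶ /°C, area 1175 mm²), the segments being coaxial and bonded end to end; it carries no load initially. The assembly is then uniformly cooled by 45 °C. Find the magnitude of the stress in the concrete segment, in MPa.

With the walls removed the bar would change length by δ_free = Σ αᵢΔT Lᵢ = 11.8×10⁻⁶×45×330 + 9.3×10⁻⁶×45×600 = 0.4263 mm.
Since the ends are fixed, an axial force P builds up, equal in every segment, with P · Σ Lᵢ/(AᵢEᵢ) = δ_free.
The series flexibility is Σ Lᵢ/(AᵢEᵢ) = 330/(1525×35×10³) + 600/(1175×109×10³) = 1.087×10⁻⁵ mm/N.
P = 0.4263 / 1.087×10⁻⁵ = 39230 N = 39.23 kN, tensile.
σ_{concrete} = P / A = 39230 / 1525 = 25.72 MPa.

σ ≈ 25.7 MPa (tensile)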